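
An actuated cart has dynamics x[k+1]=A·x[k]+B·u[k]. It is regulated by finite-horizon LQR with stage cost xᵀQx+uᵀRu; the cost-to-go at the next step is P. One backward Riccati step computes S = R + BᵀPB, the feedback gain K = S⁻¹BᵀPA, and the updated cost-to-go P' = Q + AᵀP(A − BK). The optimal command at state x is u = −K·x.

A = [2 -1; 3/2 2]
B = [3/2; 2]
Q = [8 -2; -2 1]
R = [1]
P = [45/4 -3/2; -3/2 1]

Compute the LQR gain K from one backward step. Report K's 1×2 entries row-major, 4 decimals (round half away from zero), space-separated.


1.2845 -0.6745

BᵀP = [13.8750 -0.2500]
S = R + BᵀPB = [1] + [20.3125] = [21.3125]
BᵀPA = [27.3750 -14.3750]
K = S⁻¹·BᵀPA = [1.2845 -0.6745]
A−BK = [0.0733 0.0117; -1.0689 3.3490]
AᵀP(A−BK) = [3.0880 -4.7859; -4.7859 11.5543]
P' = Q + AᵀP(A−BK) = [11.0880 -6.7859; -6.7859 12.5543]
tr(P') = 23.6422


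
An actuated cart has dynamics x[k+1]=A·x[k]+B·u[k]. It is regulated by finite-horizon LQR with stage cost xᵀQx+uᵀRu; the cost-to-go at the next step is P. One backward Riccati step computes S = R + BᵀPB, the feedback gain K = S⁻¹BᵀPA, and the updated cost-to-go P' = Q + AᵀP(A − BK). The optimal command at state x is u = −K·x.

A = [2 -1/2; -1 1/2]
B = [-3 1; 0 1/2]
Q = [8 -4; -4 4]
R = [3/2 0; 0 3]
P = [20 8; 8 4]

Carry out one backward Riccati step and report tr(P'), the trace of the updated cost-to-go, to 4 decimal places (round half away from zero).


BᵀP = [-60.0000 -24.0000; 24.0000 10.0000]
S = R + BᵀPB = [3/2 0; 0 3] + [180.0000 -72.0000; -72.0000 29.0000] = [181.5000 -72.0000; -72.0000 32.0000]
BᵀPA = [-96.0000 18.0000; 38.0000 -7.0000]
K = S⁻¹·BᵀPA = [-0.5385 0.1154; -0.0240 0.0409]
A−BK = [0.4087 -0.1947; -0.9880 0.4796]
AᵀP(A−BK) = [1.2212 -0.4760; -0.4760 0.2091]
P' = Q + AᵀP(A−BK) = [9.2212 -4.4760; -4.4760 4.2091]
tr(P') = 13.4303

13.4303


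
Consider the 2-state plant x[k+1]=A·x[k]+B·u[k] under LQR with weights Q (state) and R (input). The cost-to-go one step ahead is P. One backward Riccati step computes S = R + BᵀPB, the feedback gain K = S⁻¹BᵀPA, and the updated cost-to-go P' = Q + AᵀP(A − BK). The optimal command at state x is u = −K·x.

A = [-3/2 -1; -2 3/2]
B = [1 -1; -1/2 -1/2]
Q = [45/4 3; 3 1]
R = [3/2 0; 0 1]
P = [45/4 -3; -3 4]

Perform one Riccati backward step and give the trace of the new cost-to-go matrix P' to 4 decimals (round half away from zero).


22.5685

BᵀP = [12.7500 -5.0000; -9.7500 1.0000]
S = R + BᵀPB = [3/2 0; 0 1] + [15.2500 -10.2500; -10.2500 9.2500] = [16.7500 -10.2500; -10.2500 10.2500]
BᵀPA = [-9.1250 -20.2500; 12.6250 11.2500]
K = S⁻¹·BᵀPA = [0.5385 -1.3846; 1.7702 -0.2871]
A−BK = [-0.2683 0.0976; -0.8457 0.6642]
AᵀP(A−BK) = [5.8776 -3.3856; -3.3856 4.4409]
P' = Q + AᵀP(A−BK) = [17.1276 -0.3856; -0.3856 5.4409]
tr(P') = 22.5685


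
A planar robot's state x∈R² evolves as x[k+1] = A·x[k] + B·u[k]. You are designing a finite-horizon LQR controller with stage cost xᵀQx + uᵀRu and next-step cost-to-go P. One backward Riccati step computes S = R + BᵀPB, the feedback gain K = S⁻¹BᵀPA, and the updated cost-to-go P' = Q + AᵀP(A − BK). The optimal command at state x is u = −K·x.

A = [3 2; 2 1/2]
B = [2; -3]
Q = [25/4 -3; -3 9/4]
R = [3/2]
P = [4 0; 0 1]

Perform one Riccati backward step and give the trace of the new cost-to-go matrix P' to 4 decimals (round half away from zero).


BᵀP = [8.0000 -3.0000]
S = R + BᵀPB = [3/2] + [25.0000] = [26.5000]
BᵀPA = [18.0000 14.5000]
K = S⁻¹·BᵀPA = [0.6792 0.5472]
A−BK = [1.6415 0.9057; 4.0377 2.1415]
AᵀP(A−BK) = [27.7736 15.1509; 15.1509 8.3160]
P' = Q + AᵀP(A−BK) = [34.0236 12.1509; 12.1509 10.5660]
tr(P') = 44.5896

44.5896


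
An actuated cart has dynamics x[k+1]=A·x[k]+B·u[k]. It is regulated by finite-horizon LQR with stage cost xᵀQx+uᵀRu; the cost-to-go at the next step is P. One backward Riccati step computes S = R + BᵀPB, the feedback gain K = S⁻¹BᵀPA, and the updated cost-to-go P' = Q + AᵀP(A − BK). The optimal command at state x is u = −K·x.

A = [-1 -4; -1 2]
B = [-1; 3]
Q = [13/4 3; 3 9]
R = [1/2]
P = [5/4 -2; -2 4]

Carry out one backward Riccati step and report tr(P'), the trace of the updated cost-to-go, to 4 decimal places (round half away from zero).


BᵀP = [-7.2500 14.0000]
S = R + BᵀPB = [1/2] + [49.2500] = [49.7500]
BᵀPA = [-6.7500 57.0000]
K = S⁻¹·BᵀPA = [-0.1357 1.1457]
A−BK = [-1.1357 -2.8543; -0.5930 -1.4372]
AᵀP(A−BK) = [0.3342 0.7337; 0.7337 2.6935]
P' = Q + AᵀP(A−BK) = [3.5842 3.7337; 3.7337 11.6935]
tr(P') = 15.2776

15.2776


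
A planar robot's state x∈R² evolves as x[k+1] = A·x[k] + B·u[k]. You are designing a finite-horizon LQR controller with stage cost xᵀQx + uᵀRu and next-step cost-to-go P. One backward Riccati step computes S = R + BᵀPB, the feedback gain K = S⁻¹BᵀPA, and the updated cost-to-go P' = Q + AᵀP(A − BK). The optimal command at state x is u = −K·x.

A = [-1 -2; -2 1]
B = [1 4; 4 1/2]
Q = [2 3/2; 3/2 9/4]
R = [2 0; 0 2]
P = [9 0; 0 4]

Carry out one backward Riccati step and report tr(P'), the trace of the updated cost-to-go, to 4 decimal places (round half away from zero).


5.5956

BᵀP = [9.0000 16.0000; 36.0000 2.0000]
S = R + BᵀPB = [2 0; 0 2] + [73.0000 44.0000; 44.0000 145.0000] = [75.0000 44.0000; 44.0000 147.0000]
BᵀPA = [-41.0000 -2.0000; -40.0000 -70.0000]
K = S⁻¹·BᵀPA = [-0.4695 0.3065; -0.1316 -0.5679]
A−BK = [-0.0042 -0.0348; -0.0563 0.0579]
AᵀP(A−BK) = [0.4883 -0.1501; -0.1501 0.8573]
P' = Q + AᵀP(A−BK) = [2.4883 1.3499; 1.3499 3.1073]
tr(P') = 5.5956


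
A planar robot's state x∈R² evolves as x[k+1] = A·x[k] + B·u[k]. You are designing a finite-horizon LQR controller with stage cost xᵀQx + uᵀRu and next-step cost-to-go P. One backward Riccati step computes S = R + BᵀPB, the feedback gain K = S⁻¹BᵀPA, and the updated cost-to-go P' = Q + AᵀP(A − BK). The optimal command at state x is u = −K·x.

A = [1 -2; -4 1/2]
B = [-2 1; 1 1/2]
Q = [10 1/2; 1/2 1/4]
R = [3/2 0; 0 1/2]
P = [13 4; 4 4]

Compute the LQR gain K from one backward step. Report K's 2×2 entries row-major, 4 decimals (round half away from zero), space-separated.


BᵀP = [-22.0000 -4.0000; 15.0000 6.0000]
S = R + BᵀPB = [3/2 0; 0 1/2] + [40.0000 -24.0000; -24.0000 18.0000] = [41.5000 -24.0000; -24.0000 18.5000]
BᵀPA = [-6.0000 42.0000; -9.0000 -27.0000]
K = S⁻¹·BᵀPA = [-1.7053 0.6728; -2.6988 -0.5867]
A−BK = [0.2881 -0.0678; -0.9452 0.1206]
AᵀP(A−BK) = [10.4785 -1.2438; -1.2438 0.9035]
P' = Q + AᵀP(A−BK) = [20.4785 -0.7438; -0.7438 1.1535]
tr(P') = 21.6320

-1.7053 0.6728 -2.6988 -0.5867


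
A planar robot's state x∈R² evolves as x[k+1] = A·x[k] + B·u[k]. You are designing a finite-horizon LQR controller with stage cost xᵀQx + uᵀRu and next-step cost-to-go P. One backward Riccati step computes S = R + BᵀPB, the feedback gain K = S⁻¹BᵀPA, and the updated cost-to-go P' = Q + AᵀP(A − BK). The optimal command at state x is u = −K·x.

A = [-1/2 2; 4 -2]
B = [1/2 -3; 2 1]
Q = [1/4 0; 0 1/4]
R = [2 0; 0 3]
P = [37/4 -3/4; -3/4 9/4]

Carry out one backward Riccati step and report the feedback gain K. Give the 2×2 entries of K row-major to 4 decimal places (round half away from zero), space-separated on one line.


1.4552 -0.4972 0.4289 -0.7377

BᵀP = [3.1250 4.1250; -28.5000 4.5000]
S = R + BᵀPB = [2 0; 0 3] + [9.8125 -5.2500; -5.2500 90.0000] = [11.8125 -5.2500; -5.2500 93.0000]
BᵀPA = [14.9375 -2.0000; 32.2500 -66.0000]
K = S⁻¹·BᵀPA = [1.4552 -0.4972; 0.4289 -0.7377]
A−BK = [0.0592 0.0354; 0.6607 -0.2679]
AᵀP(A−BK) = [5.7430 -2.7808; -2.7808 2.3144]
P' = Q + AᵀP(A−BK) = [5.9930 -2.7808; -2.7808 2.5644]
tr(P') = 8.5574


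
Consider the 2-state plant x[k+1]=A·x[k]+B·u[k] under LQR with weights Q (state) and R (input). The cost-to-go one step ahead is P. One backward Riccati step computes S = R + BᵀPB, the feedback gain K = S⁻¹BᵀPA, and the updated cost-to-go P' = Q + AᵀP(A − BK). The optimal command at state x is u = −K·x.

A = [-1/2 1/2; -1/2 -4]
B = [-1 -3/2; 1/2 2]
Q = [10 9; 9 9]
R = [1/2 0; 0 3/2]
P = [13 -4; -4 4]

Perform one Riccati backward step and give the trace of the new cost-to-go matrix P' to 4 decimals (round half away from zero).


BᵀP = [-15.0000 6.0000; -27.5000 14.0000]
S = R + BᵀPB = [1/2 0; 0 3/2] + [18.0000 34.5000; 34.5000 69.2500] = [18.5000 34.5000; 34.5000 70.7500]
BᵀPA = [4.5000 -31.5000; 6.7500 -69.7500]
K = S⁻¹·BᵀPA = [0.7208 1.4984; -0.2561 -1.7165]
A−BK = [-0.1633 -0.5764; -0.3483 -1.3161]
AᵀP(A−BK) = [0.7350 2.5938; 2.5938 10.7213]
P' = Q + AᵀP(A−BK) = [10.7350 11.5938; 11.5938 19.7213]
tr(P') = 30.4563

30.4563


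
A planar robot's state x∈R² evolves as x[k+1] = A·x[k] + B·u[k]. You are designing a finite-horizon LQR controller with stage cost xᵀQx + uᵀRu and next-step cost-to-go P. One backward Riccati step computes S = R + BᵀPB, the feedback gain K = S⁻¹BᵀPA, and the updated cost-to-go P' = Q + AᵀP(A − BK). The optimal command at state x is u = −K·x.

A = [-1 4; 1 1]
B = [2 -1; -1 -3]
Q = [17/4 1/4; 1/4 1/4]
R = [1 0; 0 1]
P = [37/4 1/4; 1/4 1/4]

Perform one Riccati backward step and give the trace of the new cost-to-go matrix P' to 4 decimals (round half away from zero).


BᵀP = [18.2500 0.2500; -10.0000 -1.0000]
S = R + BᵀPB = [1 0; 0 1] + [36.2500 -19.0000; -19.0000 13.0000] = [37.2500 -19.0000; -19.0000 14.0000]
BᵀPA = [-18.0000 73.2500; 9.0000 -41.0000]
K = S⁻¹·BᵀPA = [-0.5047 1.5358; -0.0421 -0.8442]
A−BK = [-0.0327 0.0841; 0.3692 0.0031]
AᵀP(A−BK) = [0.2944 -0.7570; -0.7570 3.1371]
P' = Q + AᵀP(A−BK) = [4.5444 -0.5070; -0.5070 3.3871]
tr(P') = 7.9315

7.9315


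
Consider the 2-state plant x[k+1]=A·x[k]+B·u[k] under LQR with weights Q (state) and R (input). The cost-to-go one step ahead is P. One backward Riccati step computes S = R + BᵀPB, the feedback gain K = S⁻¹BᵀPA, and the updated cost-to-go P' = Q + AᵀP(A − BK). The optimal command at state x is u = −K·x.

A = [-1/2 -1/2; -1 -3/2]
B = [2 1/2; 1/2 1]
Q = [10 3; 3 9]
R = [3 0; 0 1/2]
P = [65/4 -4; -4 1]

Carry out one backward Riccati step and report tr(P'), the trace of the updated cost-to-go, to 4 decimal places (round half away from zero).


BᵀP = [30.5000 -7.5000; 4.1250 -1.0000]
S = R + BᵀPB = [3 0; 0 1/2] + [57.2500 7.7500; 7.7500 1.0625] = [60.2500 7.7500; 7.7500 1.5625]
BᵀPA = [-7.7500 -4.0000; -1.0625 -0.5625]
K = S⁻¹·BᵀPA = [-0.1137 -0.0555; -0.1160 -0.0848]
A−BK = [-0.2146 -0.3466; -0.8271 -1.3874]
AᵀP(A−BK) = [0.0580 0.0424; 0.0424 0.0429]
P' = Q + AᵀP(A−BK) = [10.0580 3.0424; 3.0424 9.0429]
tr(P') = 19.1009

19.1009


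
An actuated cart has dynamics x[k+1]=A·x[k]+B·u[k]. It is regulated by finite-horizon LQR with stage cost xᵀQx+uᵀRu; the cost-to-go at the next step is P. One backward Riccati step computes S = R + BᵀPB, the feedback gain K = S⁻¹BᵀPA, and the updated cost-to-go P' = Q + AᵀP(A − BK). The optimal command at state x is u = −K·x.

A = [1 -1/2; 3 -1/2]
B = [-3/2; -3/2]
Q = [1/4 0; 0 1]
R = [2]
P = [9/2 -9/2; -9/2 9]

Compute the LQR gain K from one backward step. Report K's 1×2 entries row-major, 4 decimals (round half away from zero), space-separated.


-1.6701 0.2784

BᵀP = [0.0000 -6.7500]
S = R + BᵀPB = [2] + [10.1250] = [12.1250]
BᵀPA = [-20.2500 3.3750]
K = S⁻¹·BᵀPA = [-1.6701 0.2784]
A−BK = [-1.5052 -0.0825; 0.4948 -0.0825]
AᵀP(A−BK) = [24.6804 -1.1134; -1.1134 0.1856]
P' = Q + AᵀP(A−BK) = [24.9304 -1.1134; -1.1134 1.1856]
tr(P') = 26.1160


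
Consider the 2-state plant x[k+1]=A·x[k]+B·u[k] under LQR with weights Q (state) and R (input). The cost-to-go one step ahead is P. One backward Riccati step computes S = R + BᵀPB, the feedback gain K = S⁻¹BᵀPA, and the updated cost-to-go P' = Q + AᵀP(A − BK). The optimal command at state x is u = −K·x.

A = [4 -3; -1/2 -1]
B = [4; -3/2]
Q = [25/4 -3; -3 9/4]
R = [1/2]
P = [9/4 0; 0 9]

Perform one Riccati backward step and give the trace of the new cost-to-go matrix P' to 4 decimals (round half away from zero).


BᵀP = [9.0000 -13.5000]
S = R + BᵀPB = [1/2] + [56.2500] = [56.7500]
BᵀPA = [42.7500 -13.5000]
K = S⁻¹·BᵀPA = [0.7533 -0.2379]
A−BK = [0.9868 -2.0485; 0.6300 -1.3568]
AᵀP(A−BK) = [6.0463 -12.3304; -12.3304 26.0385]
P' = Q + AᵀP(A−BK) = [12.2963 -15.3304; -15.3304 28.2885]
tr(P') = 40.5848

40.5848


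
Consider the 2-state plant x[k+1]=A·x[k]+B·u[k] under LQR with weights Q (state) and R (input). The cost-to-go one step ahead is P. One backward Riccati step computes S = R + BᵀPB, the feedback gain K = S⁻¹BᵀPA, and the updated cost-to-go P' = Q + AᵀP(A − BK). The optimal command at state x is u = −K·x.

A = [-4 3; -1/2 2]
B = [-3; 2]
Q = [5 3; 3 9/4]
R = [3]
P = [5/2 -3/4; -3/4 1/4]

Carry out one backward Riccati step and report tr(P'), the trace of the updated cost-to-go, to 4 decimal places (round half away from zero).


12.0198

BᵀP = [-9.0000 2.7500]
S = R + BᵀPB = [3] + [32.5000] = [35.5000]
BᵀPA = [34.6250 -21.5000]
K = S⁻¹·BᵀPA = [0.9754 -0.6056]
A−BK = [-1.0739 1.1831; -2.4507 3.2113]
AᵀP(A−BK) = [3.2909 -2.1549; -2.1549 1.4789]
P' = Q + AᵀP(A−BK) = [8.2909 0.8451; 0.8451 3.7289]
tr(P') = 12.0198


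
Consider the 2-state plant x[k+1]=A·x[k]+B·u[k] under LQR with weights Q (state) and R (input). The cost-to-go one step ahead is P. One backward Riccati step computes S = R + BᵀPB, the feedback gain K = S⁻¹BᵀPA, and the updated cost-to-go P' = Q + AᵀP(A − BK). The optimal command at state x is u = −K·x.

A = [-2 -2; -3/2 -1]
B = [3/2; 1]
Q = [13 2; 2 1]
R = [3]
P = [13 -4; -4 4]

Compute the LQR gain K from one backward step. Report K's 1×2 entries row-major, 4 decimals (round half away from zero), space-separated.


BᵀP = [15.5000 -2.0000]
S = R + BᵀPB = [3] + [21.2500] = [24.2500]
BᵀPA = [-28.0000 -29.0000]
K = S⁻¹·BᵀPA = [-1.1546 -1.1959]
A−BK = [-0.2680 -0.2062; -0.3454 0.1959]
AᵀP(A−BK) = [4.6701 4.5155; 4.5155 5.3196]
P' = Q + AᵀP(A−BK) = [17.6701 6.5155; 6.5155 6.3196]
tr(P') = 23.9897

-1.1546 -1.1959


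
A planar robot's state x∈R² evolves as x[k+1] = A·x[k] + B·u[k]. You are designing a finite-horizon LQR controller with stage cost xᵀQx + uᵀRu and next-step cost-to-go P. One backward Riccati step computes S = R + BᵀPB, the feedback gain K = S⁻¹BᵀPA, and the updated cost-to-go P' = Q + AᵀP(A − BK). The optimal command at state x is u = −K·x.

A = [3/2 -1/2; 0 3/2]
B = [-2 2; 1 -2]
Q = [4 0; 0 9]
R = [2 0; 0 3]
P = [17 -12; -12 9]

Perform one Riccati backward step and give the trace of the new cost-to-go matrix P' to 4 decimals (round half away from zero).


BᵀP = [-46.0000 33.0000; 58.0000 -42.0000]
S = R + BᵀPB = [2 0; 0 3] + [125.0000 -158.0000; -158.0000 200.0000] = [127.0000 -158.0000; -158.0000 203.0000]
BᵀPA = [-69.0000 72.5000; 87.0000 -92.0000]
K = S⁻¹·BᵀPA = [-0.3195 0.2222; 0.1799 -0.2803]
A−BK = [0.5012 0.5049; 0.6793 0.7173]
AᵀP(A−BK) = [0.5535 -0.0358; -0.0358 0.6068]
P' = Q + AᵀP(A−BK) = [4.5535 -0.0358; -0.0358 9.6068]
tr(P') = 14.1603

14.1603


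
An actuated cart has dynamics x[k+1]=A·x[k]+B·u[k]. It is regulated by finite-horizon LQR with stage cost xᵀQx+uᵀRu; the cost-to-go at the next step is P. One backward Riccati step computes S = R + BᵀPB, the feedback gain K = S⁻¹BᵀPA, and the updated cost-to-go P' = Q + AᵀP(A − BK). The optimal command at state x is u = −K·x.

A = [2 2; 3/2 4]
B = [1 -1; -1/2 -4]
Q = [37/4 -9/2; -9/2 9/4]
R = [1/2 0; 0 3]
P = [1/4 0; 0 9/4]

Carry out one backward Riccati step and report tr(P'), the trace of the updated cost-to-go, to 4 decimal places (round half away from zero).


15.4970

BᵀP = [0.2500 -1.1250; -0.2500 -9.0000]
S = R + BᵀPB = [1/2 0; 0 3] + [0.8125 4.2500; 4.2500 36.2500] = [1.3125 4.2500; 4.2500 39.2500]
BᵀPA = [-1.1875 -4.0000; -14.0000 -36.5000]
K = S⁻¹·BᵀPA = [0.3853 -0.0560; -0.3984 -0.9239]
A−BK = [1.2163 1.1322; 0.0990 0.2765]
AᵀP(A−BK) = [0.9423 1.4993; 1.4993 3.0546]
P' = Q + AᵀP(A−BK) = [10.1923 -3.0007; -3.0007 5.3046]
tr(P') = 15.4970


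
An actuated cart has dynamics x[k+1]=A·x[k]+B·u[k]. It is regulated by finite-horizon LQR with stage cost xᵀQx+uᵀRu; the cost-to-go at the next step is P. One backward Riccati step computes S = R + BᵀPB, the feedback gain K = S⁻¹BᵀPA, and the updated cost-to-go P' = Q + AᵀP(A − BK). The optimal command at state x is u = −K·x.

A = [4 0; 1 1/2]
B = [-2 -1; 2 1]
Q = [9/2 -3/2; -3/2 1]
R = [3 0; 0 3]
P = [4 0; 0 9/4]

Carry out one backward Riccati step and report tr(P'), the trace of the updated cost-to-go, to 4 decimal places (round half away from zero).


44.5274

BᵀP = [-8.0000 4.5000; -4.0000 2.2500]
S = R + BᵀPB = [3 0; 0 3] + [25.0000 12.5000; 12.5000 6.2500] = [28.0000 12.5000; 12.5000 9.2500]
BᵀPA = [-27.5000 2.2500; -13.7500 1.1250]
K = S⁻¹·BᵀPA = [-0.8029 0.0657; -0.4015 0.0328]
A−BK = [1.9927 0.1642; 3.0073 0.3358]
AᵀP(A−BK) = [38.6496 3.3832; 3.3832 0.3777]
P' = Q + AᵀP(A−BK) = [43.1496 1.8832; 1.8832 1.3777]
tr(P') = 44.5274


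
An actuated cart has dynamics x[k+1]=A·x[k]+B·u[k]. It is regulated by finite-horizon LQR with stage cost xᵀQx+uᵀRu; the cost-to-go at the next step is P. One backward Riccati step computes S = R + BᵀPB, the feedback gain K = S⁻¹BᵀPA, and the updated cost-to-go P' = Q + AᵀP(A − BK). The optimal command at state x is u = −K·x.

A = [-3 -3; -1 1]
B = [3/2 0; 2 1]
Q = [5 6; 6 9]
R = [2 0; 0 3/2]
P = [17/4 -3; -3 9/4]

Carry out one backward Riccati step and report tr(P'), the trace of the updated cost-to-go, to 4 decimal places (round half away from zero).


BᵀP = [0.3750 0.0000; -3.0000 2.2500]
S = R + BᵀPB = [2 0; 0 3/2] + [0.5625 0.0000; 0.0000 2.2500] = [2.5625 0.0000; 0.0000 3.7500]
BᵀPA = [-1.1250 -1.1250; 6.7500 11.2500]
K = S⁻¹·BᵀPA = [-0.4390 -0.4390; 1.8000 3.0000]
A−BK = [-2.3415 -2.3415; -1.9220 -1.1220]
AᵀP(A−BK) = [9.8561 15.2561; 15.2561 24.2561]
P' = Q + AᵀP(A−BK) = [14.8561 21.2561; 21.2561 33.2561]
tr(P') = 48.1122

48.1122


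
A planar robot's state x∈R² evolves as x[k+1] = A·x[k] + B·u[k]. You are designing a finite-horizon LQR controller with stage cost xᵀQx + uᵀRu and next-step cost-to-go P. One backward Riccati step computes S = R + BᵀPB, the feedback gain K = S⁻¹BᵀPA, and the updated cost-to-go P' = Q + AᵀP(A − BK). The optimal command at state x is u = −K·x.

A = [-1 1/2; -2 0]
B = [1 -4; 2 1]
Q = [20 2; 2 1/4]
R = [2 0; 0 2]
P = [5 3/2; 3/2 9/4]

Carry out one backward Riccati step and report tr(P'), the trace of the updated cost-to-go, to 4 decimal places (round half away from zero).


BᵀP = [8.0000 6.0000; -18.5000 -3.7500]
S = R + BᵀPB = [2 0; 0 2] + [20.0000 -26.0000; -26.0000 70.2500] = [22.0000 -26.0000; -26.0000 72.2500]
BᵀPA = [-20.0000 4.0000; 26.0000 -9.2500]
K = S⁻¹·BᵀPA = [-0.8418 0.0531; 0.0569 -0.1089]
A−BK = [0.0695 0.0112; -0.3733 0.0027]
AᵀP(A−BK) = [1.6836 -0.1062; -0.1062 0.0301]
P' = Q + AᵀP(A−BK) = [21.6836 1.8938; 1.8938 0.2801]
tr(P') = 21.9637

21.9637


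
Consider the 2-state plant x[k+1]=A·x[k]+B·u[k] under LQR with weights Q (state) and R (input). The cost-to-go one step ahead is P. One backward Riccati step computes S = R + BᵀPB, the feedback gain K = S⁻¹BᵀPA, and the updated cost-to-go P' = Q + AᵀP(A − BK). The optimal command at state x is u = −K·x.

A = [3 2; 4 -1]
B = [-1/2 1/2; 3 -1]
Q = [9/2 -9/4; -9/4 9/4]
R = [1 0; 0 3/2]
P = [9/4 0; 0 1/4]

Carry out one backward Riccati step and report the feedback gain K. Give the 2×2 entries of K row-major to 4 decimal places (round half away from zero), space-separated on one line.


BᵀP = [-1.1250 0.7500; 1.1250 -0.2500]
S = R + BᵀPB = [1 0; 0 3/2] + [2.8125 -1.3125; -1.3125 0.8125] = [3.8125 -1.3125; -1.3125 2.3125]
BᵀPA = [-0.3750 -3.0000; 2.3750 2.5000]
K = S⁻¹·BᵀPA = [0.3172 -0.5154; 1.2070 0.7885]
A−BK = [2.5551 1.3480; 4.2555 1.3348]
AᵀP(A−BK) = [21.5022 10.4339; 10.4339 5.7324]
P' = Q + AᵀP(A−BK) = [26.0022 8.1839; 8.1839 7.9824]
tr(P') = 33.9846

0.3172 -0.5154 1.2070 0.7885


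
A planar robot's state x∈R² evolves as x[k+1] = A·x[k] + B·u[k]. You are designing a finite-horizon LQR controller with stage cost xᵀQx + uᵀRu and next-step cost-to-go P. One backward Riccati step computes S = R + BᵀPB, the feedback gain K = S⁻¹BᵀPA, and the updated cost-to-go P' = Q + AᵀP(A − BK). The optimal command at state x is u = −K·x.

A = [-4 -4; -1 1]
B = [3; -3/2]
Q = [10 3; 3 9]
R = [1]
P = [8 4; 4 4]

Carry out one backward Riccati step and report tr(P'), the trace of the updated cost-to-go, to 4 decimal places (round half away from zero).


56.0435

BᵀP = [18.0000 6.0000]
S = R + BᵀPB = [1] + [45.0000] = [46.0000]
BᵀPA = [-78.0000 -66.0000]
K = S⁻¹·BᵀPA = [-1.6957 -1.4348]
A−BK = [1.0870 0.3043; -3.5435 -1.1522]
AᵀP(A−BK) = [31.7391 12.0870; 12.0870 5.3043]
P' = Q + AᵀP(A−BK) = [41.7391 15.0870; 15.0870 14.3043]
tr(P') = 56.0435


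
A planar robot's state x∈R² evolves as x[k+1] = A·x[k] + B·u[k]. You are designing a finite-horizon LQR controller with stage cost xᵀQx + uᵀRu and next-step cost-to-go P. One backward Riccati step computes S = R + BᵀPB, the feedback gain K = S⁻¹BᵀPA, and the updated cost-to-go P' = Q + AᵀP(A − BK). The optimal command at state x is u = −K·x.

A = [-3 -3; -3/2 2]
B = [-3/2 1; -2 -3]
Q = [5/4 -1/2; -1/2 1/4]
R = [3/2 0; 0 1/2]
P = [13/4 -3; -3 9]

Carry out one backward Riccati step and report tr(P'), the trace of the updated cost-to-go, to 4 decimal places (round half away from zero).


BᵀP = [1.1250 -13.5000; 12.2500 -30.0000]
S = R + BᵀPB = [3/2 0; 0 1/2] + [25.3125 41.6250; 41.6250 102.2500] = [26.8125 41.6250; 41.6250 102.7500]
BᵀPA = [16.8750 -30.3750; 8.2500 -96.7500]
K = S⁻¹·BᵀPA = [1.3601 0.8864; -0.4707 -1.3007]
A−BK = [-0.4891 -0.3697; -0.1919 -0.1293]
AᵀP(A−BK) = [3.4314 2.5230; 2.5230 2.3323]
P' = Q + AᵀP(A−BK) = [4.6814 2.0230; 2.0230 2.5823]
tr(P') = 7.2638

7.2638


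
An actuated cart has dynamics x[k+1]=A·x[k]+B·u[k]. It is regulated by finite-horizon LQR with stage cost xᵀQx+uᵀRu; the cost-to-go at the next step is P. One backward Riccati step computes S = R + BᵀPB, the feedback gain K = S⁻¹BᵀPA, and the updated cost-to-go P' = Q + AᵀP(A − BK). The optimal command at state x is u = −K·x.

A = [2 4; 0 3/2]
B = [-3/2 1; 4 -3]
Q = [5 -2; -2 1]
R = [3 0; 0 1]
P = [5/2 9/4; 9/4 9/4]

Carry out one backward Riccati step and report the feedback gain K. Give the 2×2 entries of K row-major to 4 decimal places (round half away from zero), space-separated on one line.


BᵀP = [5.2500 5.6250; -4.2500 -4.5000]
S = R + BᵀPB = [3 0; 0 1] + [14.6250 -11.6250; -11.6250 9.2500] = [17.6250 -11.6250; -11.6250 10.2500]
BᵀPA = [10.5000 29.4375; -8.5000 -23.7500]
K = S⁻¹·BᵀPA = [0.1936 0.5633; -0.6097 -1.6782]
A−BK = [2.9001 6.5232; -2.6035 -5.7878]
AᵀP(A−BK) = [2.7848 6.5705; 6.5705 15.6228]
P' = Q + AᵀP(A−BK) = [7.7848 4.5705; 4.5705 16.6228]
tr(P') = 24.4076

0.1936 0.5633 -0.6097 -1.6782


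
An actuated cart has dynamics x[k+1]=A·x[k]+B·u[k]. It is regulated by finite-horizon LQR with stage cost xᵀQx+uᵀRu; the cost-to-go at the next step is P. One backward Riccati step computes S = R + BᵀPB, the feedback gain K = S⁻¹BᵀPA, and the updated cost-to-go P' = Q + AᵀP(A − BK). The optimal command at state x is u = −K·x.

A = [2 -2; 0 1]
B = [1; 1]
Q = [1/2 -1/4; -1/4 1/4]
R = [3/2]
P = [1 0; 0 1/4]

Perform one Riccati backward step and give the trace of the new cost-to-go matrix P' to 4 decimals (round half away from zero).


BᵀP = [1.0000 0.2500]
S = R + BᵀPB = [3/2] + [1.2500] = [2.7500]
BᵀPA = [2.0000 -1.7500]
K = S⁻¹·BᵀPA = [0.7273 -0.6364]
A−BK = [1.2727 -1.3636; -0.7273 1.6364]
AᵀP(A−BK) = [2.5455 -2.7273; -2.7273 3.1364]
P' = Q + AᵀP(A−BK) = [3.0455 -2.9773; -2.9773 3.3864]
tr(P') = 6.4318

6.4318


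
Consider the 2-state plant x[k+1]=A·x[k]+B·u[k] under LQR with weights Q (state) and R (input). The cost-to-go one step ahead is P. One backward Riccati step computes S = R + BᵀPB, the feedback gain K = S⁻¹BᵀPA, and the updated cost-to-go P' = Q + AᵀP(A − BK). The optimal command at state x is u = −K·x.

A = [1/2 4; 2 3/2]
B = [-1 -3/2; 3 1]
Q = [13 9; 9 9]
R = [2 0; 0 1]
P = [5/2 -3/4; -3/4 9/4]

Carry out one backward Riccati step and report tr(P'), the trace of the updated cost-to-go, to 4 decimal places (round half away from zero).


36.2811

BᵀP = [-4.7500 7.5000; -4.5000 3.3750]
S = R + BᵀPB = [2 0; 0 1] + [27.2500 14.6250; 14.6250 10.1250] = [29.2500 14.6250; 14.6250 11.1250]
BᵀPA = [12.6250 -7.7500; 4.5000 -12.9375]
K = S⁻¹·BᵀPA = [0.6693 0.9236; -0.4754 -2.3770]
A−BK = [0.4562 1.3580; 0.4674 1.1063]
AᵀP(A−BK) = [1.8141 4.2242; 4.2242 12.4671]
P' = Q + AᵀP(A−BK) = [14.8141 13.2242; 13.2242 21.4671]
tr(P') = 36.2811


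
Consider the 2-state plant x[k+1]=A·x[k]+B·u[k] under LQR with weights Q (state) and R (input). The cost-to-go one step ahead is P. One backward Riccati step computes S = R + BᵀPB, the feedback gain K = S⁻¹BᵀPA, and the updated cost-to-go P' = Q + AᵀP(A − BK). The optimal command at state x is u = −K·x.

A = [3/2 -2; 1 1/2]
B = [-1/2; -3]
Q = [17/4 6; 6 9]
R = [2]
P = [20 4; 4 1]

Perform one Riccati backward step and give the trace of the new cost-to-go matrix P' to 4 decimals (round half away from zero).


BᵀP = [-22.0000 -5.0000]
S = R + BᵀPB = [2] + [26.0000] = [28.0000]
BᵀPA = [-38.0000 41.5000]
K = S⁻¹·BᵀPA = [-1.3571 1.4821]
A−BK = [0.8214 -1.2589; -3.0714 4.9464]
AᵀP(A−BK) = [6.4286 -8.1786; -8.1786 10.7411]
P' = Q + AᵀP(A−BK) = [10.6786 -2.1786; -2.1786 19.7411]
tr(P') = 30.4196

30.4196


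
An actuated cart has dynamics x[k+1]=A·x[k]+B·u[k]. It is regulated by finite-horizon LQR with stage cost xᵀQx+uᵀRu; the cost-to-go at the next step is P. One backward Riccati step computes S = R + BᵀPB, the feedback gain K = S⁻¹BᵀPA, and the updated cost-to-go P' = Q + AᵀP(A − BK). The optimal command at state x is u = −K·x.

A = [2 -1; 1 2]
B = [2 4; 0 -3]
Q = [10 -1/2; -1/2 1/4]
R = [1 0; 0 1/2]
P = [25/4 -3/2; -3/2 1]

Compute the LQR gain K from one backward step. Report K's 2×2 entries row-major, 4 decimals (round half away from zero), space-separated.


BᵀP = [12.5000 -3.0000; 29.5000 -9.0000]
S = R + BᵀPB = [1 0; 0 1/2] + [25.0000 59.0000; 59.0000 145.0000] = [26.0000 59.0000; 59.0000 145.5000]
BᵀPA = [22.0000 -18.5000; 50.0000 -47.5000]
K = S⁻¹·BᵀPA = [0.8311 0.3667; 0.0066 -0.4752]
A−BK = [0.3113 0.1672; 1.0199 0.5745]
AᵀP(A−BK) = [1.3841 0.6904; 0.6904 0.4640]
P' = Q + AᵀP(A−BK) = [11.3841 0.1904; 0.1904 0.7140]
tr(P') = 12.0981

0.8311 0.3667 0.0066 -0.4752


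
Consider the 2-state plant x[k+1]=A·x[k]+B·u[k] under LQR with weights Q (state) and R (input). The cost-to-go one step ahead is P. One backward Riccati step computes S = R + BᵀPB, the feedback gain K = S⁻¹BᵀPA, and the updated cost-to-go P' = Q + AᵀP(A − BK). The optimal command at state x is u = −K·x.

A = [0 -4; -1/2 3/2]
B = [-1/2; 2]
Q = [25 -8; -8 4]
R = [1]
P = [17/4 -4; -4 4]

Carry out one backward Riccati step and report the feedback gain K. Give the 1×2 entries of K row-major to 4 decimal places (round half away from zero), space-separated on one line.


-0.1918 2.1295

BᵀP = [-10.1250 10.0000]
S = R + BᵀPB = [1] + [25.0625] = [26.0625]
BᵀPA = [-5.0000 55.5000]
K = S⁻¹·BᵀPA = [-0.1918 2.1295]
A−BK = [-0.0959 -2.9353; -0.1163 -2.7590]
AᵀP(A−BK) = [0.0408 -0.3525; -0.3525 6.8129]
P' = Q + AᵀP(A−BK) = [25.0408 -8.3525; -8.3525 10.8129]
tr(P') = 35.8537


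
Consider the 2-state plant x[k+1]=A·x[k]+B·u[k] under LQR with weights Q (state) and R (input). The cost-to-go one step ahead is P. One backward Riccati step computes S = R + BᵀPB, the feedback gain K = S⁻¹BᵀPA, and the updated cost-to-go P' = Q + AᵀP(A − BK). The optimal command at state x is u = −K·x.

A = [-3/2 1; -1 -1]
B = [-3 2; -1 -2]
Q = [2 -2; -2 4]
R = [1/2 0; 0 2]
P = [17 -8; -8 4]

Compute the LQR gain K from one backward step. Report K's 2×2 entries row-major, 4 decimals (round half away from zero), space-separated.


0.4536 -0.2295 0.0410 0.3005

BᵀP = [-43.0000 20.0000; 50.0000 -24.0000]
S = R + BᵀPB = [1/2 0; 0 2] + [109.0000 -126.0000; -126.0000 148.0000] = [109.5000 -126.0000; -126.0000 150.0000]
BᵀPA = [44.5000 -63.0000; -51.0000 74.0000]
K = S⁻¹·BᵀPA = [0.4536 -0.2295; 0.0410 0.3005]
A−BK = [-0.2213 -0.2896; -0.4645 -0.6284]
AᵀP(A−BK) = [0.1571 0.0410; 0.0410 0.3005]
P' = Q + AᵀP(A−BK) = [2.1571 -1.9590; -1.9590 4.3005]
tr(P') = 6.4577


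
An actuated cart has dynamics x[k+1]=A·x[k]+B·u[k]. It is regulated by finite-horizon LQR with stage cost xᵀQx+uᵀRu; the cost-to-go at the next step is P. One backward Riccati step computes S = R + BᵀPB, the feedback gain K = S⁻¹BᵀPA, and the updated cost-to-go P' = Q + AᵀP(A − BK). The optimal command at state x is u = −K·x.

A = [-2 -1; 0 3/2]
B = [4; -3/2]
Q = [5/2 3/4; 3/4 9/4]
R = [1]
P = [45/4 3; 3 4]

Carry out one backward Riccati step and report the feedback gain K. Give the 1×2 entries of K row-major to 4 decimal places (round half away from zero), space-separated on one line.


BᵀP = [40.5000 6.0000]
S = R + BᵀPB = [1] + [153.0000] = [154.0000]
BᵀPA = [-81.0000 -31.5000]
K = S⁻¹·BᵀPA = [-0.5260 -0.2045]
A−BK = [0.1039 -0.1818; -0.7890 1.1932]
AᵀP(A−BK) = [2.3961 -3.0682; -3.0682 4.8068]
P' = Q + AᵀP(A−BK) = [4.8961 -2.3182; -2.3182 7.0568]
tr(P') = 11.9529

-0.5260 -0.2045


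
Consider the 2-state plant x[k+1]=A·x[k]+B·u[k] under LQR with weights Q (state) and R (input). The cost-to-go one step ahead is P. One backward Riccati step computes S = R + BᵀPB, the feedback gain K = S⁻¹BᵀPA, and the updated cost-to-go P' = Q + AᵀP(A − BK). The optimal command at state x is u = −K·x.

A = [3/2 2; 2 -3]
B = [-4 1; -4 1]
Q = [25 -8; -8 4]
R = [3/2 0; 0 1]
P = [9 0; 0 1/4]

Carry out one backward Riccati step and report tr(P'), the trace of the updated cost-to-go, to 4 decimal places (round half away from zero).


35.6318

BᵀP = [-36.0000 -1.0000; 9.0000 0.2500]
S = R + BᵀPB = [3/2 0; 0 1] + [148.0000 -37.0000; -37.0000 9.2500] = [149.5000 -37.0000; -37.0000 10.2500]
BᵀPA = [-56.0000 -69.0000; 14.0000 17.2500]
K = S⁻¹·BᵀPA = [-0.3428 -0.4223; 0.1285 0.1584]
A−BK = [0.0004 0.1523; 0.5004 -4.8477]
AᵀP(A−BK) = [0.2554 -0.3684; -0.3684 6.3764]
P' = Q + AᵀP(A−BK) = [25.2554 -8.3684; -8.3684 10.3764]
tr(P') = 35.6318


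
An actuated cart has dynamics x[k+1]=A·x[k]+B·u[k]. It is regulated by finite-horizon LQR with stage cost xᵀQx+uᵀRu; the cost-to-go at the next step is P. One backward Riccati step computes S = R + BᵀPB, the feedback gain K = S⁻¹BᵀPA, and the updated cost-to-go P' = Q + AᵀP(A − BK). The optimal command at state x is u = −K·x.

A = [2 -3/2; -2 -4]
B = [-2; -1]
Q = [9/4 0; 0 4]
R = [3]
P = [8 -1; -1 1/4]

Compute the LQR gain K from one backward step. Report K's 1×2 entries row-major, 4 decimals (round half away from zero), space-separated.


-1.0720 0.4960

BᵀP = [-15.0000 1.7500]
S = R + BᵀPB = [3] + [28.2500] = [31.2500]
BᵀPA = [-33.5000 15.5000]
K = S⁻¹·BᵀPA = [-1.0720 0.4960]
A−BK = [-0.1440 -0.5080; -3.0720 -3.5040]
AᵀP(A−BK) = [5.0880 -0.3840; -0.3840 2.3120]
P' = Q + AᵀP(A−BK) = [7.3380 -0.3840; -0.3840 6.3120]
tr(P') = 13.6500


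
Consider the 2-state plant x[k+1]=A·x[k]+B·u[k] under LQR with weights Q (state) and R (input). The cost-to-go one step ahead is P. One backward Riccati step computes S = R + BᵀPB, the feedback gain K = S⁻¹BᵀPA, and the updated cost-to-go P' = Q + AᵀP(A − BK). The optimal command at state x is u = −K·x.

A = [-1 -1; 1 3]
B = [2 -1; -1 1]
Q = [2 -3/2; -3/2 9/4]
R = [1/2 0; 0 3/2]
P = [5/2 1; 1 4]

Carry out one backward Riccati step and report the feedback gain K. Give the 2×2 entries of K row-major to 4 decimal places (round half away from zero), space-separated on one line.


-0.3333 0.1111 0.4167 1.8611

BᵀP = [4.0000 -2.0000; -1.5000 3.0000]
S = R + BᵀPB = [1/2 0; 0 3/2] + [10.0000 -6.0000; -6.0000 4.5000] = [10.5000 -6.0000; -6.0000 6.0000]
BᵀPA = [-6.0000 -10.0000; 4.5000 10.5000]
K = S⁻¹·BᵀPA = [-0.3333 0.1111; 0.4167 1.8611]
A−BK = [0.0833 0.6389; 0.2500 1.2500]
AᵀP(A−BK) = [0.6250 2.7917; 2.7917 14.0694]
P' = Q + AᵀP(A−BK) = [2.6250 1.2917; 1.2917 16.3194]
tr(P') = 18.9444


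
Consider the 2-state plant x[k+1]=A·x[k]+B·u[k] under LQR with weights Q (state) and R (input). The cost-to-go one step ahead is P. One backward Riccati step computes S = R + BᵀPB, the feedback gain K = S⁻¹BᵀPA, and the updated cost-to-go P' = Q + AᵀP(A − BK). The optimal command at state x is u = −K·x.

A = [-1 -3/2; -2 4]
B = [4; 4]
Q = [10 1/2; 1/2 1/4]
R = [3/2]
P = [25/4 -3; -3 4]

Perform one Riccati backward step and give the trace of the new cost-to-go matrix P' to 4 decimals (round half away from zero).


128.0409

BᵀP = [13.0000 4.0000]
S = R + BᵀPB = [3/2] + [68.0000] = [69.5000]
BᵀPA = [-21.0000 -3.5000]
K = S⁻¹·BᵀPA = [-0.3022 -0.0504]
A−BK = [0.2086 -1.2986; -0.7914 4.2014]
AᵀP(A−BK) = [3.9047 -20.6826; -20.6826 113.8862]
P' = Q + AᵀP(A−BK) = [13.9047 -20.1826; -20.1826 114.1362]
tr(P') = 128.0409


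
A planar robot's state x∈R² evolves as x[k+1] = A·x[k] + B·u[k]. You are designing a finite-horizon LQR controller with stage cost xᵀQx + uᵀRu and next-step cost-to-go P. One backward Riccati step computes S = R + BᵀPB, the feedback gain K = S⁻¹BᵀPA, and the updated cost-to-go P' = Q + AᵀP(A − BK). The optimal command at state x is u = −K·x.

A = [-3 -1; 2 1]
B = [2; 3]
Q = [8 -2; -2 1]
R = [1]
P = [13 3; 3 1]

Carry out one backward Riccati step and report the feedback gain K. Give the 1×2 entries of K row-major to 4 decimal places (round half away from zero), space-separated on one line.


BᵀP = [35.0000 9.0000]
S = R + BᵀPB = [1] + [97.0000] = [98.0000]
BᵀPA = [-87.0000 -26.0000]
K = S⁻¹·BᵀPA = [-0.8878 -0.2653]
A−BK = [-1.2245 -0.4694; 4.6633 1.7959]
AᵀP(A−BK) = [7.7653 2.9184; 2.9184 1.1020]
P' = Q + AᵀP(A−BK) = [15.7653 0.9184; 0.9184 2.1020]
tr(P') = 17.8673

-0.8878 -0.2653


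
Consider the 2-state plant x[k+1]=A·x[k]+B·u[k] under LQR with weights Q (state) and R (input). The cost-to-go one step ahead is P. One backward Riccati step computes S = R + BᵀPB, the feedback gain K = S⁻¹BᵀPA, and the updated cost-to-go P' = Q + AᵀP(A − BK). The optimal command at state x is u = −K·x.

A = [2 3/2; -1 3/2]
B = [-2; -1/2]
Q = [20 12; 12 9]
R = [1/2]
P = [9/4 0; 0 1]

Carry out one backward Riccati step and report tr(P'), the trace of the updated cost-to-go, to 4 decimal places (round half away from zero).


33.1330

BᵀP = [-4.5000 -0.5000]
S = R + BᵀPB = [1/2] + [9.2500] = [9.7500]
BᵀPA = [-8.5000 -7.5000]
K = S⁻¹·BᵀPA = [-0.8718 -0.7692]
A−BK = [0.2564 -0.0385; -1.4359 1.1154]
AᵀP(A−BK) = [2.5897 -1.2885; -1.2885 1.5433]
P' = Q + AᵀP(A−BK) = [22.5897 10.7115; 10.7115 10.5433]
tr(P') = 33.1330


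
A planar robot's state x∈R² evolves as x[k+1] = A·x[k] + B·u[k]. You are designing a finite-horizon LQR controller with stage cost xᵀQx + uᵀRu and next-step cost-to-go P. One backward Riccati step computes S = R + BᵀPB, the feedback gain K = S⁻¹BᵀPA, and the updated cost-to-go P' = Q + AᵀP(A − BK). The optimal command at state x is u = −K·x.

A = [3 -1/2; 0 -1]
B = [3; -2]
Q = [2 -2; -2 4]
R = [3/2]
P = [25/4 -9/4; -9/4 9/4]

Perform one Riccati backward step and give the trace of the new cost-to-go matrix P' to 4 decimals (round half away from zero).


11.9170

BᵀP = [23.2500 -11.2500]
S = R + BᵀPB = [3/2] + [92.2500] = [93.7500]
BᵀPA = [69.7500 -0.3750]
K = S⁻¹·BᵀPA = [0.7440 -0.0040]
A−BK = [0.7680 -0.4880; 1.4880 -1.0080]
AᵀP(A−BK) = [4.3560 -2.3460; -2.3460 1.5610]
P' = Q + AᵀP(A−BK) = [6.3560 -4.3460; -4.3460 5.5610]
tr(P') = 11.9170


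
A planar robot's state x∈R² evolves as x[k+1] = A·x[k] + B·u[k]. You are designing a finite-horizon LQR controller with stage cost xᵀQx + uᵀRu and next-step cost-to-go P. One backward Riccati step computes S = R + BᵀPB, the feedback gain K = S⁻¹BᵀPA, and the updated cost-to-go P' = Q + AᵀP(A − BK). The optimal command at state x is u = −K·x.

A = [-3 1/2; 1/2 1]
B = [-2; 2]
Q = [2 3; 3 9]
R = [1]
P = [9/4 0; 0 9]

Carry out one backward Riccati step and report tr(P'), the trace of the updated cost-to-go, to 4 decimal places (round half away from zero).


BᵀP = [-4.5000 18.0000]
S = R + BᵀPB = [1] + [45.0000] = [46.0000]
BᵀPA = [22.5000 15.7500]
K = S⁻¹·BᵀPA = [0.4891 0.3424]
A−BK = [-2.0217 1.1848; -0.4783 0.3152]
AᵀP(A−BK) = [11.4946 -6.5788; -6.5788 4.1698]
P' = Q + AᵀP(A−BK) = [13.4946 -3.5788; -3.5788 13.1698]
tr(P') = 26.6644

26.6644


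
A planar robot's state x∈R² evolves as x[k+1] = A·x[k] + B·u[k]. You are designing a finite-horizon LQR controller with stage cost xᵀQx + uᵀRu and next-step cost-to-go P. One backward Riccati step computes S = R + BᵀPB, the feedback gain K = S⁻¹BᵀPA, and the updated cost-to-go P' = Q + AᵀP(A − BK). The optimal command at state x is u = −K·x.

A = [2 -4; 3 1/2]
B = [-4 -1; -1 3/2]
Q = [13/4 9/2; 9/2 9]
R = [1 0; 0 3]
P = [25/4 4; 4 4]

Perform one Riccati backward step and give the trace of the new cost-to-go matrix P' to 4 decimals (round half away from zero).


17.9211

BᵀP = [-29.0000 -20.0000; -0.2500 2.0000]
S = R + BᵀPB = [1 0; 0 3] + [136.0000 -1.0000; -1.0000 3.2500] = [137.0000 -1.0000; -1.0000 6.2500]
BᵀPA = [-118.0000 106.0000; 5.5000 2.0000]
K = S⁻¹·BᵀPA = [-0.8559 0.7770; 0.7431 0.4443]
A−BK = [-0.6805 -0.4478; 1.0295 0.6105]
AᵀP(A−BK) = [3.9182 1.2382; 1.2382 1.7530]
P' = Q + AᵀP(A−BK) = [7.1682 5.7382; 5.7382 10.7530]
tr(P') = 17.9211


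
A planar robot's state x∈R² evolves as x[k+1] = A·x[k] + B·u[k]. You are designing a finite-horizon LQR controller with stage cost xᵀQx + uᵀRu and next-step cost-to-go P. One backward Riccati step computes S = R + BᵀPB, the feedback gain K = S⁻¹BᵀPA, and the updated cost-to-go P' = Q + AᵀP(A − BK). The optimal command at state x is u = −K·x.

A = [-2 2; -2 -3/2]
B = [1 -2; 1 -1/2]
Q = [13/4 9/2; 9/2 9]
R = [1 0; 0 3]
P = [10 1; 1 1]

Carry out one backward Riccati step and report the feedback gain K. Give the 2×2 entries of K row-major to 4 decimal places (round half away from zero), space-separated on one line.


-1.1340 0.0287 0.4402 -0.8086

BᵀP = [11.0000 2.0000; -20.5000 -2.5000]
S = R + BᵀPB = [1 0; 0 3] + [13.0000 -23.0000; -23.0000 42.2500] = [14.0000 -23.0000; -23.0000 45.2500]
BᵀPA = [-26.0000 19.0000; 46.0000 -37.2500]
K = S⁻¹·BᵀPA = [-1.1340 0.0287; 0.4402 -0.8086]
A−BK = [0.0144 0.3541; -0.6459 -1.9330]
AᵀP(A−BK) = [2.2679 -0.0574; -0.0574 5.5837]
P' = Q + AᵀP(A−BK) = [5.5179 4.4426; 4.4426 14.5837]
tr(P') = 20.1017


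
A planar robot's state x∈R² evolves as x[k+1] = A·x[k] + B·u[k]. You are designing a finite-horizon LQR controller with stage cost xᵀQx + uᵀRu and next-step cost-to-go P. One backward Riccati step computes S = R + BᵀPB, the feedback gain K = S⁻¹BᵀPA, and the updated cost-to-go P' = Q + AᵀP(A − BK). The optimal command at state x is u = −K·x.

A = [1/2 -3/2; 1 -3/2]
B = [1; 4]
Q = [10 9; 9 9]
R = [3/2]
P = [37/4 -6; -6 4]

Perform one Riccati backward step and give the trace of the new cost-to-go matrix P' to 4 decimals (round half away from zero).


19.9696

BᵀP = [-14.7500 10.0000]
S = R + BᵀPB = [3/2] + [25.2500] = [26.7500]
BᵀPA = [2.6250 7.1250]
K = S⁻¹·BᵀPA = [0.0981 0.2664]
A−BK = [0.4019 -1.7664; 0.6075 -2.5654]
AᵀP(A−BK) = [0.0549 -0.1367; -0.1367 0.9147]
P' = Q + AᵀP(A−BK) = [10.0549 8.8633; 8.8633 9.9147]
tr(P') = 19.9696
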